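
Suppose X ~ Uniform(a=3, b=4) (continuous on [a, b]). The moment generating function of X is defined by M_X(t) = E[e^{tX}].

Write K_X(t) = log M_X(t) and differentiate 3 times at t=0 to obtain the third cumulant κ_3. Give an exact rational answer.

κ_3 = D^3[K](0) = 0

M_X(t) = (e^(4*t) - e^(3*t))/t
K_X(t) = log M_X(t) = -log(t) + log(e^(4*t) - e^(3*t))
D^3[K](t) = (t^3*e^(2*t) + t^3*e^(t) - 2*e^(3*t) + 6*e^(2*t) - 6*e^(t) + 2)/(t^3*e^(3*t) - 3*t^3*e^(2*t) + 3*t^3*e^(t) - t^3)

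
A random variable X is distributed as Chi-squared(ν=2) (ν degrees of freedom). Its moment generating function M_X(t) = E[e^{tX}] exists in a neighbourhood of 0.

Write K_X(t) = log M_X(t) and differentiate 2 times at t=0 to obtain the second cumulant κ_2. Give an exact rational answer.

M_X(t) = 1/(1 - 2*t)
K_X(t) = log M_X(t) = -log(1 - 2*t)
dK/dt = -2/(2*t - 1)
d^2K/dt^2 = 4/(4*t^2 - 4*t + 1)

κ_2 = d^2K/dt^2 |_{t=0} = 4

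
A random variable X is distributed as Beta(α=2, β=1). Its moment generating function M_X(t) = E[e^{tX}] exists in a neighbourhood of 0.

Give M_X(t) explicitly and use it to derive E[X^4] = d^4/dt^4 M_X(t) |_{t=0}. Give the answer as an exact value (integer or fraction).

E[X^4] = D^4[M](0) = 1/3

M_X(t) = ₁F₁(2; 3; t)
D^4[M](t) = ₁F₁(6; 7; t)/3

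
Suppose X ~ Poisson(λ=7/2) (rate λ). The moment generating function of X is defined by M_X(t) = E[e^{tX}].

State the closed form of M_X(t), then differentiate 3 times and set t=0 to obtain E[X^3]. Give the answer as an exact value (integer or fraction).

M_X(t) = e^(7*e^(t)/2 - 7/2)
D^3[M](t) = (343*e^(3*t)*e^(7*e^(t)/2) + 294*e^(2*t)*e^(7*e^(t)/2) + 28*e^(t)*e^(7*e^(t)/2))*e^(-7/2)/8

E[X^3] = D^3[M](0) = 665/8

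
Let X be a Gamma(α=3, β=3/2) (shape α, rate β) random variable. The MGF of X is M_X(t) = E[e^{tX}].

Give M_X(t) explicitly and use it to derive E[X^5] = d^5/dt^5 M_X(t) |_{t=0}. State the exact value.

M_X(t) = 27/(8*(3/2 - t)^3)
D^5[M](t) = 2177280/(256*t^8 - 3072*t^7 + 16128*t^6 - 48384*t^5 + 90720*t^4 - 108864*t^3 + 81648*t^2 - 34992*t + 6561)

E[X^5] = D^5[M](0) = 8960/27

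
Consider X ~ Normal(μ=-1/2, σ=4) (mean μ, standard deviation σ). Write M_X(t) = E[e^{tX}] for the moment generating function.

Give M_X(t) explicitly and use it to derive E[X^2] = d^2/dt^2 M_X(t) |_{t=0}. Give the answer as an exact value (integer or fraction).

E[X^2] = d^2M/dt^2 |_{t=0} = 65/4

M_X(t) = e^(8*t^2 - t/2)
dM/dt = 16*t*e^(-t/2)*e^(8*t^2) - e^(-t/2)*e^(8*t^2)/2
d^2M/dt^2 = (1024*t^2*e^(8*t^2) - 64*t*e^(8*t^2) + 65*e^(8*t^2))*e^(-t/2)/4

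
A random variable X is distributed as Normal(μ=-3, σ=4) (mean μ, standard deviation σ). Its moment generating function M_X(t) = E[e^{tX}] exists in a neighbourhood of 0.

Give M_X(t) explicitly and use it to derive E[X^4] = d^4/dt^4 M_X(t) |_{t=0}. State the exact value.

E[X^4] = d^4M/dt^4 |_{t=0} = 1713

M_X(t) = e^(8*t^2 - 3*t)
dM/dt = 16*t*e^(-3*t)*e^(8*t^2) - 3*e^(-3*t)*e^(8*t^2)
d^2M/dt^2 = (256*t^2*e^(8*t^2) - 96*t*e^(8*t^2) + 25*e^(8*t^2))*e^(-3*t)
d^3M/dt^3 = (4096*t^3*e^(8*t^2) - 2304*t^2*e^(8*t^2) + 1200*t*e^(8*t^2) - 171*e^(8*t^2))*e^(-3*t)
d^4M/dt^4 = (65536*t^4*e^(8*t^2) - 49152*t^3*e^(8*t^2) + 38400*t^2*e^(8*t^2) - 10944*t*e^(8*t^2) + 1713*e^(8*t^2))*e^(-3*t)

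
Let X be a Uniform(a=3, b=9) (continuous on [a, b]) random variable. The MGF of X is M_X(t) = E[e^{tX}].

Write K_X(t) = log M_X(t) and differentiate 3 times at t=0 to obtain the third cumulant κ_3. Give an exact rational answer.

κ_3 = d^3K/dt^3 |_{t=0} = 0

M_X(t) = (e^(9*t) - e^(3*t))/(6*t)
K_X(t) = log M_X(t) = -log(t) + log(e^(9*t) - e^(3*t)) - log(6)
dK/dt = (9*t*e^(6*t) - 3*t - e^(6*t) + 1)/(t*e^(6*t) - t)
d^2K/dt^2 = (-36*t^2*e^(6*t) + e^(12*t) - 2*e^(6*t) + 1)/(t^2*e^(12*t) - 2*t^2*e^(6*t) + t^2)
d^3K/dt^3 = (216*t^3*e^(12*t) + 216*t^3*e^(6*t) - 2*e^(18*t) + 6*e^(12*t) - 6*e^(6*t) + 2)/(t^3*e^(18*t) - 3*t^3*e^(12*t) + 3*t^3*e^(6*t) - t^3)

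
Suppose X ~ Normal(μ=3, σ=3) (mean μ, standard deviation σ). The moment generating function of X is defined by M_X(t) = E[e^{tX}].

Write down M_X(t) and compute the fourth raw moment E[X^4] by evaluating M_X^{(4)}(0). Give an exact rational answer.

E[X^4] = D^4[M](0) = 810

M_X(t) = e^(9*t^2/2 + 3*t)
D^4[M](t) = 6561*t^4*e^(3*t)*e^(9*t^2/2) + 8748*t^3*e^(3*t)*e^(9*t^2/2) + 8748*t^2*e^(3*t)*e^(9*t^2/2) + 3888*t*e^(3*t)*e^(9*t^2/2) + 810*e^(3*t)*e^(9*t^2/2)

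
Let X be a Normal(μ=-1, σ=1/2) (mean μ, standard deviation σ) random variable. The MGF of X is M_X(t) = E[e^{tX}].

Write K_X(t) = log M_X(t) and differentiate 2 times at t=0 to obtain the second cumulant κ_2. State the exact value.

κ_2 = d^2K/dt^2 |_{t=0} = 1/4

M_X(t) = e^(t^2/8 - t)
K_X(t) = log M_X(t) = t^2/8 - t
dK/dt = t/4 - 1
d^2K/dt^2 = 1/4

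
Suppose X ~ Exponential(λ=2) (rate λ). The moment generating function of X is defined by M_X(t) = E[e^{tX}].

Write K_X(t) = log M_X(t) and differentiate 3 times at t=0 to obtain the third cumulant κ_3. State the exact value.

κ_3 = K′′′(0) = 1/4

M_X(t) = 2/(2 - t)
K_X(t) = log M_X(t) = -log(2 - t) + log(2)
K′(t) = -1/(t - 2)
K′′(t) = 1/(t^2 - 4*t + 4)
K′′′(t) = -2/(t^3 - 6*t^2 + 12*t - 8)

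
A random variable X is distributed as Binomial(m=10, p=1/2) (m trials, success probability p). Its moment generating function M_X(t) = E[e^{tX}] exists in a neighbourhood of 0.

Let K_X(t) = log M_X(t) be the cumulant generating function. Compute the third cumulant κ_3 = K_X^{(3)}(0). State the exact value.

M_X(t) = (e^(t)/2 + 1/2)^10
K_X(t) = log M_X(t) = 10*log(e^(t)/2 + 1/2)
dK/dt = 10*e^(t)/(e^(t) + 1)
d^2K/dt^2 = 10*e^(t)/(e^(2*t) + 2*e^(t) + 1)
d^3K/dt^3 = (-10*e^(2*t) + 10*e^(t))/(e^(3*t) + 3*e^(2*t) + 3*e^(t) + 1)

κ_3 = d^3K/dt^3 |_{t=0} = 0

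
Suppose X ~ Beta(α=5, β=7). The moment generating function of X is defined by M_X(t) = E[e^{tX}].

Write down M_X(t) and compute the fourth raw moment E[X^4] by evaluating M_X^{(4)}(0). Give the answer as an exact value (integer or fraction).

E[X^4] = M^(4)(0) = 2/39

M_X(t) = ₁F₁(5; 12; t)
M^(4)(t) = 2*₁F₁(9; 16; t)/39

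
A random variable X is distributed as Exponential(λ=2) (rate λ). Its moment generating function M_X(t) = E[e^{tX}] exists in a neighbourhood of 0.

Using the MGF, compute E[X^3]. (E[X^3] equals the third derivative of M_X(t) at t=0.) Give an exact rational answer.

M_X(t) = 2/(2 - t)
D^3[M](t) = 12/(t^4 - 8*t^3 + 24*t^2 - 32*t + 16)

E[X^3] = D^3[M](0) = 3/4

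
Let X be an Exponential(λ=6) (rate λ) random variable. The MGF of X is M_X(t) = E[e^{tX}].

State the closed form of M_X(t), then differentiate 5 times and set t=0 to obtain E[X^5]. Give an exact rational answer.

M_X(t) = 6/(6 - t)
M′(t) = 6/(t^2 - 12*t + 36)
M′′(t) = -12/(t^3 - 18*t^2 + 108*t - 216)
M′′′(t) = 36/(t^4 - 24*t^3 + 216*t^2 - 864*t + 1296)
M′′′′(t) = -144/(t^5 - 30*t^4 + 360*t^3 - 2160*t^2 + 6480*t - 7776)
M′′′′′(t) = 720/(t^6 - 36*t^5 + 540*t^4 - 4320*t^3 + 19440*t^2 - 46656*t + 46656)

E[X^5] = M′′′′′(0) = 5/324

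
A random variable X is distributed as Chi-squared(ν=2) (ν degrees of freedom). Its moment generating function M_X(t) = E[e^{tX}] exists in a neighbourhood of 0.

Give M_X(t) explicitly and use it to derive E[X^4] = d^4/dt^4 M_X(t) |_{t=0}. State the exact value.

E[X^4] = M′′′′(0) = 384

M_X(t) = 1/(1 - 2*t)
M′(t) = 2/(4*t^2 - 4*t + 1)
M′′(t) = -8/(8*t^3 - 12*t^2 + 6*t - 1)
M′′′(t) = 48/(16*t^4 - 32*t^3 + 24*t^2 - 8*t + 1)
M′′′′(t) = -384/(32*t^5 - 80*t^4 + 80*t^3 - 40*t^2 + 10*t - 1)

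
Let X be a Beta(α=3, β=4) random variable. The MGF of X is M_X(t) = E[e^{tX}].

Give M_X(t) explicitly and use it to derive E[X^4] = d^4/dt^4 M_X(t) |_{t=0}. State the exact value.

M_X(t) = ₁F₁(3; 7; t)
D^4[M](t) = ₁F₁(7; 11; t)/14

E[X^4] = D^4[M](0) = 1/14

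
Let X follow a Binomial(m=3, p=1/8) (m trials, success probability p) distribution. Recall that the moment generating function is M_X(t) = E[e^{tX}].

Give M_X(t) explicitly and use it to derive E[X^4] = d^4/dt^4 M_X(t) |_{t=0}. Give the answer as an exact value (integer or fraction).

E[X^4] = D^4[M](0) = 141/128

M_X(t) = (e^(t)/8 + 7/8)^3
D^4[M](t) = 81*e^(3*t)/512 + 21*e^(2*t)/32 + 147*e^(t)/512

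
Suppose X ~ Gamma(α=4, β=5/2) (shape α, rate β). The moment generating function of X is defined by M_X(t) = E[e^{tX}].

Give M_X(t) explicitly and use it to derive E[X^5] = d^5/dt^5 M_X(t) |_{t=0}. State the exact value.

M_X(t) = 625/(16*(5/2 - t)^4)
M^(5)(t) = -134400000/(512*t^9 - 11520*t^8 + 115200*t^7 - 672000*t^6 + 2520000*t^5 - 6300000*t^4 + 10500000*t^3 - 11250000*t^2 + 7031250*t - 1953125)

E[X^5] = M^(5)(0) = 43008/625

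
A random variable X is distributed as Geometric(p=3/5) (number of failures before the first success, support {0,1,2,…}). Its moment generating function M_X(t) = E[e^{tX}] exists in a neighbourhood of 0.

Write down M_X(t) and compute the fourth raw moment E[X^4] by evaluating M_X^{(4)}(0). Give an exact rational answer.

E[X^4] = M′′′′(0) = 602/27

M_X(t) = 3/(5*(1 - 2*e^(t)/5))
M′(t) = 6*e^(t)/(4*e^(2*t) - 20*e^(t) + 25)
M′′(t) = (-12*e^(2*t) - 30*e^(t))/(8*e^(3*t) - 60*e^(2*t) + 150*e^(t) - 125)
M′′′(t) = (24*e^(3*t) + 240*e^(2*t) + 150*e^(t))/(16*e^(4*t) - 160*e^(3*t) + 600*e^(2*t) - 1000*e^(t) + 625)
M′′′′(t) = (-48*e^(4*t) - 1320*e^(3*t) - 3300*e^(2*t) - 750*e^(t))/(32*e^(5*t) - 400*e^(4*t) + 2000*e^(3*t) - 5000*e^(2*t) + 6250*e^(t) - 3125)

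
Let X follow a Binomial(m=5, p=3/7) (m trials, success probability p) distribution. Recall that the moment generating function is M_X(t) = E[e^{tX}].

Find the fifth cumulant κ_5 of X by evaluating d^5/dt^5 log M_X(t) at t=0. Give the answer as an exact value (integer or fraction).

M_X(t) = (3*e^(t)/7 + 4/7)^5
K_X(t) = log M_X(t) = 5*log(3*e^(t)/7 + 4/7)
dK/dt = 15*e^(t)/(3*e^(t) + 4)
d^2K/dt^2 = 60*e^(t)/(9*e^(2*t) + 24*e^(t) + 16)
d^3K/dt^3 = (-180*e^(2*t) + 240*e^(t))/(27*e^(3*t) + 108*e^(2*t) + 144*e^(t) + 64)
d^4K/dt^4 = (540*e^(3*t) - 2880*e^(2*t) + 960*e^(t))/(81*e^(4*t) + 432*e^(3*t) + 864*e^(2*t) + 768*e^(t) + 256)
d^5K/dt^5 = (-1620*e^(4*t) + 23760*e^(3*t) - 31680*e^(2*t) + 3840*e^(t))/(243*e^(5*t) + 1620*e^(4*t) + 4320*e^(3*t) + 5760*e^(2*t) + 3840*e^(t) + 1024)

κ_5 = d^5K/dt^5 |_{t=0} = -5700/16807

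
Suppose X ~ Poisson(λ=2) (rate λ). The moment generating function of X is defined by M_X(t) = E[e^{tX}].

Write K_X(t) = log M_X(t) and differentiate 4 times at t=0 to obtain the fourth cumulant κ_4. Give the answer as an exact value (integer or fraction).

M_X(t) = e^(2*e^(t) - 2)
K_X(t) = log M_X(t) = 2*e^(t) - 2
dK/dt = 2*e^(t)
d^2K/dt^2 = 2*e^(t)
d^3K/dt^3 = 2*e^(t)
d^4K/dt^4 = 2*e^(t)

κ_4 = d^4K/dt^4 |_{t=0} = 2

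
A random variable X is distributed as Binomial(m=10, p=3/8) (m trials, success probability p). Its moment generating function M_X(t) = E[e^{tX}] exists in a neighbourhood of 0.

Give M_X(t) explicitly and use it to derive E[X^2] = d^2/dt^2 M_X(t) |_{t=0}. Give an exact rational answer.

E[X^2] = M′′(0) = 525/32

M_X(t) = (3*e^(t)/8 + 5/8)^10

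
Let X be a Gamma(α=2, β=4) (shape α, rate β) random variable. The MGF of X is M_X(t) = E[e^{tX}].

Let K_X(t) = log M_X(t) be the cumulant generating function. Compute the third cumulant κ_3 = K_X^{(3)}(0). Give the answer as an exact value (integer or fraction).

M_X(t) = 16/(4 - t)^2
K_X(t) = log M_X(t) = -2*log(4 - t) + 4*log(2)
K′(t) = -2/(t - 4)
K′′(t) = 2/(t^2 - 8*t + 16)
K′′′(t) = -4/(t^3 - 12*t^2 + 48*t - 64)

κ_3 = K′′′(0) = 1/16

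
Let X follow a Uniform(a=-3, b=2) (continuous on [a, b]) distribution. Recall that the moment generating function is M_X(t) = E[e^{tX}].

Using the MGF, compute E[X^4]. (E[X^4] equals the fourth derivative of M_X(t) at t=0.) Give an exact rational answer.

E[X^4] = M′′′′(0) = 11

M_X(t) = (e^(2*t) - e^(-3*t))/(5*t)
M′(t) = (2*t*e^(5*t) + 3*t - e^(5*t) + 1)*e^(-3*t)/(5*t^2)
M′′(t) = (4*t^2*e^(5*t) - 9*t^2 - 4*t*e^(5*t) - 6*t + 2*e^(5*t) - 2)*e^(-3*t)/(5*t^3)
M′′′(t) = (8*t^3*e^(5*t) + 27*t^3 - 12*t^2*e^(5*t) + 27*t^2 + 12*t*e^(5*t) + 18*t - 6*e^(5*t) + 6)*e^(-3*t)/(5*t^4)
M′′′′(t) = (16*t^4*e^(5*t) - 81*t^4 - 32*t^3*e^(5*t) - 108*t^3 + 48*t^2*e^(5*t) - 108*t^2 - 48*t*e^(5*t) - 72*t + 24*e^(5*t) - 24)*e^(-3*t)/(5*t^5)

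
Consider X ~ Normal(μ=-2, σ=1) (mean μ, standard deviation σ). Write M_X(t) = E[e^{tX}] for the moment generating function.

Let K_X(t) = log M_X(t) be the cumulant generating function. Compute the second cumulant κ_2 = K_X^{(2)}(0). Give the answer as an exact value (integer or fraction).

κ_2 = K^(2)(0) = 1

M_X(t) = e^(t^2/2 - 2*t)
K_X(t) = log M_X(t) = t^2/2 - 2*t
K^(2)(t) = 1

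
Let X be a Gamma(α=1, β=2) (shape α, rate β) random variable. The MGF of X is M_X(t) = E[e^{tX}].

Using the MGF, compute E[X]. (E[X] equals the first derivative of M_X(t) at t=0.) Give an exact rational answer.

M_X(t) = 2/(2 - t)
dM/dt = 2/(t^2 - 4*t + 4)

E[X] = dM/dt |_{t=0} = 1/2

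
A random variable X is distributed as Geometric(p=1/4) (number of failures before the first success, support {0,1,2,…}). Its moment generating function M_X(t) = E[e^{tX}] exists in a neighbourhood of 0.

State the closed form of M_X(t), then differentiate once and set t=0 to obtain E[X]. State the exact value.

M_X(t) = 1/(4*(1 - 3*e^(t)/4))
D[M](t) = 3*e^(t)/(9*e^(2*t) - 24*e^(t) + 16)

E[X] = D[M](0) = 3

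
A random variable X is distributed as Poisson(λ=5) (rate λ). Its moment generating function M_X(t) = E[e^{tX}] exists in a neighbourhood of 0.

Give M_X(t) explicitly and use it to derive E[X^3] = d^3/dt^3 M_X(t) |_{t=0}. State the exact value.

M_X(t) = e^(5*e^(t) - 5)
M^(3)(t) = (125*e^(3*t)*e^(5*e^(t)) + 75*e^(2*t)*e^(5*e^(t)) + 5*e^(t)*e^(5*e^(t)))*e^(-5)

E[X^3] = M^(3)(0) = 205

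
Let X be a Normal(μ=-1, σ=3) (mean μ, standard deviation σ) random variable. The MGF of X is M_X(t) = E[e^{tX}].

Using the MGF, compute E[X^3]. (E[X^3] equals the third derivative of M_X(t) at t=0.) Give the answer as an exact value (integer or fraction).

E[X^3] = M′′′(0) = -28

M_X(t) = e^(9*t^2/2 - t)
M′(t) = 9*t*e^(-t)*e^(9*t^2/2) - e^(-t)*e^(9*t^2/2)
M′′(t) = (81*t^2*e^(9*t^2/2) - 18*t*e^(9*t^2/2) + 10*e^(9*t^2/2))*e^(-t)
M′′′(t) = (729*t^3*e^(9*t^2/2) - 243*t^2*e^(9*t^2/2) + 270*t*e^(9*t^2/2) - 28*e^(9*t^2/2))*e^(-t)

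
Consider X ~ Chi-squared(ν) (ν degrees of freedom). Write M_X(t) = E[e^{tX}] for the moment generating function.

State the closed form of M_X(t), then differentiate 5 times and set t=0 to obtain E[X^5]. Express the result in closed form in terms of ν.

E[X^5] = d^5M/dt^5 |_{t=0} = ν*(ν^4 + 20*ν^3 + 140*ν^2 + 400*ν + 384)

M_X(t) = (1 - 2*t)^(-ν/2)
dM/dt = -ν/(2*t*(1 - 2*t)^(ν/2) - (1 - 2*t)^(ν/2))
d^2M/dt^2 = (ν^2 + 2*ν)/(4*t^2*(1 - 2*t)^(ν/2) - 4*t*(1 - 2*t)^(ν/2) + (1 - 2*t)^(ν/2))
d^3M/dt^3 = (-ν^3 - 6*ν^2 - 8*ν)/(8*t^3*(1 - 2*t)^(ν/2) - 12*t^2*(1 - 2*t)^(ν/2) + 6*t*(1 - 2*t)^(ν/2) - (1 - 2*t)^(ν/2))
d^4M/dt^4 = (ν^4 + 12*ν^3 + 44*ν^2 + 48*ν)/(16*t^4*(1 - 2*t)^(ν/2) - 32*t^3*(1 - 2*t)^(ν/2) + 24*t^2*(1 - 2*t)^(ν/2) - 8*t*(1 - 2*t)^(ν/2) + (1 - 2*t)^(ν/2))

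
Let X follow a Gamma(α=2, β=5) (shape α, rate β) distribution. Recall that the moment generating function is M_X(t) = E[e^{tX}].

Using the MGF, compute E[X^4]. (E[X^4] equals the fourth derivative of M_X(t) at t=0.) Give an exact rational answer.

M_X(t) = 25/(5 - t)^2
D^4[M](t) = 3000/(t^6 - 30*t^5 + 375*t^4 - 2500*t^3 + 9375*t^2 - 18750*t + 15625)

E[X^4] = D^4[M](0) = 24/125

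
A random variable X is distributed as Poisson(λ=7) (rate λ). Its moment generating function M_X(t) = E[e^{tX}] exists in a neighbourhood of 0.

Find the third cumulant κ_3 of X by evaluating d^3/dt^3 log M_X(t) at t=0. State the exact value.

κ_3 = d^3K/dt^3 |_{t=0} = 7

M_X(t) = e^(7*e^(t) - 7)
K_X(t) = log M_X(t) = 7*e^(t) - 7
dK/dt = 7*e^(t)
d^2K/dt^2 = 7*e^(t)
d^3K/dt^3 = 7*e^(t)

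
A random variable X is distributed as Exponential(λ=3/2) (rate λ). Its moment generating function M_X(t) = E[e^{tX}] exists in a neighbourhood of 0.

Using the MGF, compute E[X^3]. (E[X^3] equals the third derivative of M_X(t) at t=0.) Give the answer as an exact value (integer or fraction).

M_X(t) = 3/(2*(3/2 - t))
dM/dt = 6/(4*t^2 - 12*t + 9)
d^2M/dt^2 = -24/(8*t^3 - 36*t^2 + 54*t - 27)
d^3M/dt^3 = 144/(16*t^4 - 96*t^3 + 216*t^2 - 216*t + 81)

E[X^3] = d^3M/dt^3 |_{t=0} = 16/9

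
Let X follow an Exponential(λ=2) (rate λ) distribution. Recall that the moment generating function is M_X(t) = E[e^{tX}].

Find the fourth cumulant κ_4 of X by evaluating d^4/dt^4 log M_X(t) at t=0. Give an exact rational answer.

κ_4 = d^4K/dt^4 |_{t=0} = 3/8

M_X(t) = 2/(2 - t)
K_X(t) = log M_X(t) = -log(2 - t) + log(2)
dK/dt = -1/(t - 2)
d^2K/dt^2 = 1/(t^2 - 4*t + 4)
d^3K/dt^3 = -2/(t^3 - 6*t^2 + 12*t - 8)
d^4K/dt^4 = 6/(t^4 - 8*t^3 + 24*t^2 - 32*t + 16)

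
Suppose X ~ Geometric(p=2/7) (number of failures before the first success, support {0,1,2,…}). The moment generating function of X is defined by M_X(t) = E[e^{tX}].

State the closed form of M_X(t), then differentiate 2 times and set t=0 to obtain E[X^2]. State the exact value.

E[X^2] = M′′(0) = 15

M_X(t) = 2/(7*(1 - 5*e^(t)/7))
M′(t) = 10*e^(t)/(25*e^(2*t) - 70*e^(t) + 49)
M′′(t) = (-50*e^(2*t) - 70*e^(t))/(125*e^(3*t) - 525*e^(2*t) + 735*e^(t) - 343)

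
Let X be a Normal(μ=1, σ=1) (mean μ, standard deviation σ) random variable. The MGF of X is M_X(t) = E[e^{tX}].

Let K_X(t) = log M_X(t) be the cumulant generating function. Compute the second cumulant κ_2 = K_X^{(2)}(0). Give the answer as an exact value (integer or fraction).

M_X(t) = e^(t^2/2 + t)
K_X(t) = log M_X(t) = t^2/2 + t
K^(2)(t) = 1

κ_2 = K^(2)(0) = 1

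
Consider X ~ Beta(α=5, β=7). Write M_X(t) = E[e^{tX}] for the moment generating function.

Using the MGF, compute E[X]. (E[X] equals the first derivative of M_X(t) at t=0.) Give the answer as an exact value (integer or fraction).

E[X] = M′(0) = 5/12

M_X(t) = ₁F₁(5; 12; t)
M′(t) = 5*₁F₁(6; 13; t)/12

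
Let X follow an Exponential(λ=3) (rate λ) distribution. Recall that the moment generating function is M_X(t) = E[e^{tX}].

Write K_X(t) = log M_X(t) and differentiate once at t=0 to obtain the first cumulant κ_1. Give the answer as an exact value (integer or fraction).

M_X(t) = 3/(3 - t)
K_X(t) = log M_X(t) = -log(3 - t) + log(3)
D[K](t) = -1/(t - 3)

κ_1 = D[K](0) = 1/3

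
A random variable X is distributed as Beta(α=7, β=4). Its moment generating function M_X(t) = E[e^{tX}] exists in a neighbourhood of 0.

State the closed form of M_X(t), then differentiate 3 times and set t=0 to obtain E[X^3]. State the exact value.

E[X^3] = d^3M/dt^3 |_{t=0} = 42/143

M_X(t) = ₁F₁(7; 11; t)
dM/dt = 7*₁F₁(8; 12; t)/11
d^2M/dt^2 = 14*₁F₁(9; 13; t)/33
d^3M/dt^3 = 42*₁F₁(10; 14; t)/143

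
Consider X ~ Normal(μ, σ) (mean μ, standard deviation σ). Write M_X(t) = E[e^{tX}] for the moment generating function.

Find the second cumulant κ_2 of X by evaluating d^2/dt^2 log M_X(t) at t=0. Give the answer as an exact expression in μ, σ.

M_X(t) = e^(μ*t + σ^2*t^2/2)
K_X(t) = log M_X(t) = μ*t + σ^2*t^2/2
dK/dt = μ + σ^2*t
d^2K/dt^2 = σ^2

κ_2 = d^2K/dt^2 |_{t=0} = σ^2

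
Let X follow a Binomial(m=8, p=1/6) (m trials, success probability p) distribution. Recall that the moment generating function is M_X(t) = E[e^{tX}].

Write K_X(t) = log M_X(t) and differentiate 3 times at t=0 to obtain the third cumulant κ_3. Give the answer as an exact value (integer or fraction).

M_X(t) = (e^(t)/6 + 5/6)^8
K_X(t) = log M_X(t) = 8*log(e^(t)/6 + 5/6)
D^3[K](t) = (-40*e^(2*t) + 200*e^(t))/(e^(3*t) + 15*e^(2*t) + 75*e^(t) + 125)

κ_3 = D^3[K](0) = 20/27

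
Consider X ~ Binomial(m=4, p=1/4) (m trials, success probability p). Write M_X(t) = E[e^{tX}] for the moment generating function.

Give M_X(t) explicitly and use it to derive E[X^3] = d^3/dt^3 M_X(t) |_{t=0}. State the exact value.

M_X(t) = (e^(t)/4 + 3/4)^4
dM/dt = e^(4*t)/64 + 9*e^(3*t)/64 + 27*e^(2*t)/64 + 27*e^(t)/64
d^2M/dt^2 = e^(4*t)/16 + 27*e^(3*t)/64 + 27*e^(2*t)/32 + 27*e^(t)/64
d^3M/dt^3 = e^(4*t)/4 + 81*e^(3*t)/64 + 27*e^(2*t)/16 + 27*e^(t)/64

E[X^3] = d^3M/dt^3 |_{t=0} = 29/8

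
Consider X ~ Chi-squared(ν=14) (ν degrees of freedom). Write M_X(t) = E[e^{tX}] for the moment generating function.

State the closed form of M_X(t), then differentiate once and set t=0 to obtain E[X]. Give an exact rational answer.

M_X(t) = (1 - 2*t)^(-7)
D[M](t) = 14/(256*t^8 - 1024*t^7 + 1792*t^6 - 1792*t^5 + 1120*t^4 - 448*t^3 + 112*t^2 - 16*t + 1)

E[X] = D[M](0) = 14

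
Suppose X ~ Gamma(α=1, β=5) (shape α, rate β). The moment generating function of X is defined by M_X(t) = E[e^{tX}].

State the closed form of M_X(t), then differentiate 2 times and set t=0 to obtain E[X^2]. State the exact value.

M_X(t) = 5/(5 - t)
dM/dt = 5/(t^2 - 10*t + 25)
d^2M/dt^2 = -10/(t^3 - 15*t^2 + 75*t - 125)

E[X^2] = d^2M/dt^2 |_{t=0} = 2/25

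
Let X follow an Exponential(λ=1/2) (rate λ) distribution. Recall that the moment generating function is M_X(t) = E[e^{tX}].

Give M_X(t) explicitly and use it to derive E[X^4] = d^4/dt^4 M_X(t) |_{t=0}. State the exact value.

E[X^4] = M′′′′(0) = 384

M_X(t) = 1/(2*(1/2 - t))
M′(t) = 2/(4*t^2 - 4*t + 1)
M′′(t) = -8/(8*t^3 - 12*t^2 + 6*t - 1)
M′′′(t) = 48/(16*t^4 - 32*t^3 + 24*t^2 - 8*t + 1)
M′′′′(t) = -384/(32*t^5 - 80*t^4 + 80*t^3 - 40*t^2 + 10*t - 1)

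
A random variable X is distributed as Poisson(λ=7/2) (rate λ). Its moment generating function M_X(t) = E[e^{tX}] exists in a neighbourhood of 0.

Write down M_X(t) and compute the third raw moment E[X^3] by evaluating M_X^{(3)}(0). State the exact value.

E[X^3] = D^3[M](0) = 665/8

M_X(t) = e^(7*e^(t)/2 - 7/2)
D^3[M](t) = (343*e^(3*t)*e^(7*e^(t)/2) + 294*e^(2*t)*e^(7*e^(t)/2) + 28*e^(t)*e^(7*e^(t)/2))*e^(-7/2)/8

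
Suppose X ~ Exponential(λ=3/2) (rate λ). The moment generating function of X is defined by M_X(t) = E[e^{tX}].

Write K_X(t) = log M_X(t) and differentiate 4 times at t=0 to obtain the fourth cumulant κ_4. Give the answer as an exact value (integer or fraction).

κ_4 = d^4K/dt^4 |_{t=0} = 32/27

M_X(t) = 3/(2*(3/2 - t))
K_X(t) = log M_X(t) = -log(3/2 - t) - log(2) + log(3)
dK/dt = -2/(2*t - 3)
d^2K/dt^2 = 4/(4*t^2 - 12*t + 9)
d^3K/dt^3 = -16/(8*t^3 - 36*t^2 + 54*t - 27)
d^4K/dt^4 = 96/(16*t^4 - 96*t^3 + 216*t^2 - 216*t + 81)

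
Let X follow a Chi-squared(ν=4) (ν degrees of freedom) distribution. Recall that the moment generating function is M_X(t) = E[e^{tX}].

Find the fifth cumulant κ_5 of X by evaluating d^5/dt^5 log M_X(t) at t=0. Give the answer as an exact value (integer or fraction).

κ_5 = D^5[K](0) = 1536

M_X(t) = (1 - 2*t)^(-2)
K_X(t) = log M_X(t) = -2*log(1 - 2*t)
D^5[K](t) = -1536/(32*t^5 - 80*t^4 + 80*t^3 - 40*t^2 + 10*t - 1)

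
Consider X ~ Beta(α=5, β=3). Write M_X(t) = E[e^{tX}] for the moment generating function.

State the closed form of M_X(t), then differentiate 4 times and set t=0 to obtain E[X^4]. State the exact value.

M_X(t) = ₁F₁(5; 8; t)
dM/dt = 5*₁F₁(6; 9; t)/8
d^2M/dt^2 = 5*₁F₁(7; 10; t)/12
d^3M/dt^3 = 7*₁F₁(8; 11; t)/24
d^4M/dt^4 = 7*₁F₁(9; 12; t)/33

E[X^4] = d^4M/dt^4 |_{t=0} = 7/33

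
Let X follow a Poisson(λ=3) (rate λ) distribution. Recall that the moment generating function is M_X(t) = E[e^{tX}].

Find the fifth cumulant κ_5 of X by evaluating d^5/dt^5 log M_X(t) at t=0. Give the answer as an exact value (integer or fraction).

M_X(t) = e^(3*e^(t) - 3)
K_X(t) = log M_X(t) = 3*e^(t) - 3
K^(5)(t) = 3*e^(t)

κ_5 = K^(5)(0) = 3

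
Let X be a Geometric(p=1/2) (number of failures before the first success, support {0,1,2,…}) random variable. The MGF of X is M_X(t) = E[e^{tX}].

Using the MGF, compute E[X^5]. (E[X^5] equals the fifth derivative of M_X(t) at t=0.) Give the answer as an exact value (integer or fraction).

E[X^5] = d^5M/dt^5 |_{t=0} = 541

M_X(t) = 1/(2*(1 - e^(t)/2))
dM/dt = e^(t)/(e^(2*t) - 4*e^(t) + 4)
d^2M/dt^2 = (-e^(2*t) - 2*e^(t))/(e^(3*t) - 6*e^(2*t) + 12*e^(t) - 8)
d^3M/dt^3 = (e^(3*t) + 8*e^(2*t) + 4*e^(t))/(e^(4*t) - 8*e^(3*t) + 24*e^(2*t) - 32*e^(t) + 16)
d^4M/dt^4 = (-e^(4*t) - 22*e^(3*t) - 44*e^(2*t) - 8*e^(t))/(e^(5*t) - 10*e^(4*t) + 40*e^(3*t) - 80*e^(2*t) + 80*e^(t) - 32)
d^5M/dt^5 = (e^(5*t) + 52*e^(4*t) + 264*e^(3*t) + 208*e^(2*t) + 16*e^(t))/(e^(6*t) - 12*e^(5*t) + 60*e^(4*t) - 160*e^(3*t) + 240*e^(2*t) - 192*e^(t) + 64)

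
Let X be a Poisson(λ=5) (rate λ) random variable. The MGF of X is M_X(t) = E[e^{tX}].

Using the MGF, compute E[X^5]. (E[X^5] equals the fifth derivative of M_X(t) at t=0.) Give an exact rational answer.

M_X(t) = e^(5*e^(t) - 5)
D^5[M](t) = (3125*e^(5*t)*e^(5*e^(t)) + 6250*e^(4*t)*e^(5*e^(t)) + 3125*e^(3*t)*e^(5*e^(t)) + 375*e^(2*t)*e^(5*e^(t)) + 5*e^(t)*e^(5*e^(t)))*e^(-5)

E[X^5] = D^5[M](0) = 12880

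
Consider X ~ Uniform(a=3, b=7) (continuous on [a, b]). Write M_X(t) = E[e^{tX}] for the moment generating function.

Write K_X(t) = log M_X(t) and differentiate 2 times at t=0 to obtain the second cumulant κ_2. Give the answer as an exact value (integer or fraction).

κ_2 = K^(2)(0) = 4/3

M_X(t) = (e^(7*t) - e^(3*t))/(4*t)
K_X(t) = log M_X(t) = -log(t) + log(e^(7*t) - e^(3*t)) - 2*log(2)
K^(2)(t) = (-16*t^2*e^(4*t) + e^(8*t) - 2*e^(4*t) + 1)/(t^2*e^(8*t) - 2*t^2*e^(4*t) + t^2)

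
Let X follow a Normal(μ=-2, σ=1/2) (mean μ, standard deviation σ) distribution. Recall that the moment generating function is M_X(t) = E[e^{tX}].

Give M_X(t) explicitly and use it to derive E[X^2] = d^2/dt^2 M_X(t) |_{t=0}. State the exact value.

M_X(t) = e^(t^2/8 - 2*t)
M′(t) = t*e^(-2*t)*e^(t^2/8)/4 - 2*e^(-2*t)*e^(t^2/8)
M′′(t) = (t^2*e^(t^2/8) - 16*t*e^(t^2/8) + 68*e^(t^2/8))*e^(-2*t)/16

E[X^2] = M′′(0) = 17/4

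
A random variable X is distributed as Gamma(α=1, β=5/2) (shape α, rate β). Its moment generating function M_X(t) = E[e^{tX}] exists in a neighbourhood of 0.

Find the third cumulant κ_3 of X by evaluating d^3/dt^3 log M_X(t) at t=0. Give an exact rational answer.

M_X(t) = 5/(2*(5/2 - t))
K_X(t) = log M_X(t) = -log(5/2 - t) - log(2) + log(5)
D^3[K](t) = -16/(8*t^3 - 60*t^2 + 150*t - 125)

κ_3 = D^3[K](0) = 16/125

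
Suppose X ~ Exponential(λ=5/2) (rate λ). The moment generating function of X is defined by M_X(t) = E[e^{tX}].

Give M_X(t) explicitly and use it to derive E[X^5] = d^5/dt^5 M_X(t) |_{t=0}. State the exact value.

M_X(t) = 5/(2*(5/2 - t))
M′(t) = 10/(4*t^2 - 20*t + 25)
M′′(t) = -40/(8*t^3 - 60*t^2 + 150*t - 125)
M′′′(t) = 240/(16*t^4 - 160*t^3 + 600*t^2 - 1000*t + 625)
M′′′′(t) = -1920/(32*t^5 - 400*t^4 + 2000*t^3 - 5000*t^2 + 6250*t - 3125)
M′′′′′(t) = 19200/(64*t^6 - 960*t^5 + 6000*t^4 - 20000*t^3 + 37500*t^2 - 37500*t + 15625)

E[X^5] = M′′′′′(0) = 768/625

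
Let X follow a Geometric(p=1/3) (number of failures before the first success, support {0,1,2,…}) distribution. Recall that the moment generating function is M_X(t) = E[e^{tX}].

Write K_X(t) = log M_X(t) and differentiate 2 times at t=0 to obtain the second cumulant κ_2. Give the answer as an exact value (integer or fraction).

κ_2 = D^2[K](0) = 6

M_X(t) = 1/(3*(1 - 2*e^(t)/3))
K_X(t) = log M_X(t) = -log(1 - 2*e^(t)/3) - log(3)
D^2[K](t) = 6*e^(t)/(4*e^(2*t) - 12*e^(t) + 9)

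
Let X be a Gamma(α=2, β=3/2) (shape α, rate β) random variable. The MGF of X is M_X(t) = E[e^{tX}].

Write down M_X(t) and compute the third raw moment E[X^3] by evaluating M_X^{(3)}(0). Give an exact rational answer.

E[X^3] = D^3[M](0) = 64/9

M_X(t) = 9/(4*(3/2 - t)^2)
D^3[M](t) = -1728/(32*t^5 - 240*t^4 + 720*t^3 - 1080*t^2 + 810*t - 243)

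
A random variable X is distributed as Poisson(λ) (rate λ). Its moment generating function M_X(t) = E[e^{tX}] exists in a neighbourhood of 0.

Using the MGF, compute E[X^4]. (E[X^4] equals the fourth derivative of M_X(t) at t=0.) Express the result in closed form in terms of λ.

E[X^4] = M′′′′(0) = λ*(λ^3 + 6*λ^2 + 7*λ + 1)

M_X(t) = e^(λ*(e^(t) - 1))
M′(t) = λ*e^(-λ)*e^(t)*e^(λ*e^(t))
M′′(t) = (λ^2*e^(2*t)*e^(λ*e^(t)) + λ*e^(t)*e^(λ*e^(t)))*e^(-λ)
M′′′(t) = (λ^3*e^(3*t)*e^(λ*e^(t)) + 3*λ^2*e^(2*t)*e^(λ*e^(t)) + λ*e^(t)*e^(λ*e^(t)))*e^(-λ)
M′′′′(t) = (λ^4*e^(4*t)*e^(λ*e^(t)) + 6*λ^3*e^(3*t)*e^(λ*e^(t)) + 7*λ^2*e^(2*t)*e^(λ*e^(t)) + λ*e^(t)*e^(λ*e^(t)))*e^(-λ)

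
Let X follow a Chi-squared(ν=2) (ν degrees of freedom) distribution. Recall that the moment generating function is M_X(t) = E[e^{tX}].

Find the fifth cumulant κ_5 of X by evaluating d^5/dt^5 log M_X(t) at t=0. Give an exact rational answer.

κ_5 = K′′′′′(0) = 768

M_X(t) = 1/(1 - 2*t)
K_X(t) = log M_X(t) = -log(1 - 2*t)
K′(t) = -2/(2*t - 1)
K′′(t) = 4/(4*t^2 - 4*t + 1)
K′′′(t) = -16/(8*t^3 - 12*t^2 + 6*t - 1)
K′′′′(t) = 96/(16*t^4 - 32*t^3 + 24*t^2 - 8*t + 1)
K′′′′′(t) = -768/(32*t^5 - 80*t^4 + 80*t^3 - 40*t^2 + 10*t - 1)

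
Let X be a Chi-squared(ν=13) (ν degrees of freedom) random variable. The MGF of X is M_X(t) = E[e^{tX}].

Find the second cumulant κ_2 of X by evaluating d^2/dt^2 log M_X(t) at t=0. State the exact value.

M_X(t) = (1 - 2*t)^(-13/2)
K_X(t) = log M_X(t) = -13*log(1 - 2*t)/2
K′(t) = -13/(2*t - 1)
K′′(t) = 26/(4*t^2 - 4*t + 1)

κ_2 = K′′(0) = 26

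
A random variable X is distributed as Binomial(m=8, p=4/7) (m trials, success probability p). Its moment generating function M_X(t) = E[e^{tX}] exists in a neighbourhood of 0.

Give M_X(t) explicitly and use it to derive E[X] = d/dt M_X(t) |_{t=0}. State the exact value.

M_X(t) = (4*e^(t)/7 + 3/7)^8

E[X] = M′(0) = 32/7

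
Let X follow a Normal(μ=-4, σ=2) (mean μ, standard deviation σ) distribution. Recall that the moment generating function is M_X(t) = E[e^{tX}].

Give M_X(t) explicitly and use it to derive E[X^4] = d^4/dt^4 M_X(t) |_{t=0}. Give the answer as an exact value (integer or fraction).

M_X(t) = e^(2*t^2 - 4*t)
dM/dt = 4*t*e^(-4*t)*e^(2*t^2) - 4*e^(-4*t)*e^(2*t^2)
d^2M/dt^2 = (16*t^2*e^(2*t^2) - 32*t*e^(2*t^2) + 20*e^(2*t^2))*e^(-4*t)
d^3M/dt^3 = (64*t^3*e^(2*t^2) - 192*t^2*e^(2*t^2) + 240*t*e^(2*t^2) - 112*e^(2*t^2))*e^(-4*t)
d^4M/dt^4 = (256*t^4*e^(2*t^2) - 1024*t^3*e^(2*t^2) + 1920*t^2*e^(2*t^2) - 1792*t*e^(2*t^2) + 688*e^(2*t^2))*e^(-4*t)

E[X^4] = d^4M/dt^4 |_{t=0} = 688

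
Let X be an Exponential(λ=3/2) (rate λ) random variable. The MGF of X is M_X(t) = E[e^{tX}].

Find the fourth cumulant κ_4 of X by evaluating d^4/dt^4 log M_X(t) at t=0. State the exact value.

M_X(t) = 3/(2*(3/2 - t))
K_X(t) = log M_X(t) = -log(3/2 - t) - log(2) + log(3)
K^(4)(t) = 96/(16*t^4 - 96*t^3 + 216*t^2 - 216*t + 81)

κ_4 = K^(4)(0) = 32/27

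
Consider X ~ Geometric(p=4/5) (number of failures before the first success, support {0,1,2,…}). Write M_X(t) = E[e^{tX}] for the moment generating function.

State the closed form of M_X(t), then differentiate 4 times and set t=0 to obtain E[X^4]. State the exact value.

E[X^4] = d^4M/dt^4 |_{t=0} = 57/32

M_X(t) = 4/(5*(1 - e^(t)/5))
dM/dt = 4*e^(t)/(e^(2*t) - 10*e^(t) + 25)
d^2M/dt^2 = (-4*e^(2*t) - 20*e^(t))/(e^(3*t) - 15*e^(2*t) + 75*e^(t) - 125)
d^3M/dt^3 = (4*e^(3*t) + 80*e^(2*t) + 100*e^(t))/(e^(4*t) - 20*e^(3*t) + 150*e^(2*t) - 500*e^(t) + 625)
d^4M/dt^4 = (-4*e^(4*t) - 220*e^(3*t) - 1100*e^(2*t) - 500*e^(t))/(e^(5*t) - 25*e^(4*t) + 250*e^(3*t) - 1250*e^(2*t) + 3125*e^(t) - 3125)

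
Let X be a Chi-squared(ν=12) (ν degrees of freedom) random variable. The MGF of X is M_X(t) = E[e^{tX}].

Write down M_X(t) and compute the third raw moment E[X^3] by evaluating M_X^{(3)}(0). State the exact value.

M_X(t) = (1 - 2*t)^(-6)
dM/dt = -12/(128*t^7 - 448*t^6 + 672*t^5 - 560*t^4 + 280*t^3 - 84*t^2 + 14*t - 1)
d^2M/dt^2 = 168/(256*t^8 - 1024*t^7 + 1792*t^6 - 1792*t^5 + 1120*t^4 - 448*t^3 + 112*t^2 - 16*t + 1)
d^3M/dt^3 = -2688/(512*t^9 - 2304*t^8 + 4608*t^7 - 5376*t^6 + 4032*t^5 - 2016*t^4 + 672*t^3 - 144*t^2 + 18*t - 1)

E[X^3] = d^3M/dt^3 |_{t=0} = 2688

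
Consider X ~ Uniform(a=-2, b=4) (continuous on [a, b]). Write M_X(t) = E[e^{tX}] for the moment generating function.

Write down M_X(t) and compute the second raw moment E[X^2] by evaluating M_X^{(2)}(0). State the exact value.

M_X(t) = (e^(4*t) - e^(-2*t))/(6*t)
M^(2)(t) = (8*t^2*e^(6*t) - 2*t^2 - 4*t*e^(6*t) - 2*t + e^(6*t) - 1)*e^(-2*t)/(3*t^3)

E[X^2] = M^(2)(0) = 4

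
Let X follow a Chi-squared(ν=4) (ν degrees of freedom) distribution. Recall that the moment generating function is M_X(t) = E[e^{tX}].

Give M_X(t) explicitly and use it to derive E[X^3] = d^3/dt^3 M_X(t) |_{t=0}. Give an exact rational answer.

M_X(t) = (1 - 2*t)^(-2)
dM/dt = -4/(8*t^3 - 12*t^2 + 6*t - 1)
d^2M/dt^2 = 24/(16*t^4 - 32*t^3 + 24*t^2 - 8*t + 1)
d^3M/dt^3 = -192/(32*t^5 - 80*t^4 + 80*t^3 - 40*t^2 + 10*t - 1)

E[X^3] = d^3M/dt^3 |_{t=0} = 192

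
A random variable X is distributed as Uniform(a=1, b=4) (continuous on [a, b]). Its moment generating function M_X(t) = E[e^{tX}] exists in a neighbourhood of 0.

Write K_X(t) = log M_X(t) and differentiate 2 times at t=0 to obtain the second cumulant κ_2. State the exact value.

κ_2 = d^2K/dt^2 |_{t=0} = 3/4

M_X(t) = (e^(4*t) - e^(t))/(3*t)
K_X(t) = log M_X(t) = -log(t) + log(e^(4*t) - e^(t)) - log(3)
dK/dt = (4*t*e^(3*t) - t - e^(3*t) + 1)/(t*e^(3*t) - t)
d^2K/dt^2 = (-9*t^2*e^(3*t) + e^(6*t) - 2*e^(3*t) + 1)/(t^2*e^(6*t) - 2*t^2*e^(3*t) + t^2)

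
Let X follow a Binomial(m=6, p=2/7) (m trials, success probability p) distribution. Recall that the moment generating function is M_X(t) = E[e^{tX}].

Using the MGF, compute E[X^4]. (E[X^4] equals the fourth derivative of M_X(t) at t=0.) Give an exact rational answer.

E[X^4] = M^(4)(0) = 91356/2401

M_X(t) = (2*e^(t)/7 + 5/7)^6
M^(4)(t) = 82944*e^(6*t)/117649 + 600000*e^(5*t)/117649 + 1536000*e^(4*t)/117649 + 1620000*e^(3*t)/117649 + 600000*e^(2*t)/117649 + 37500*e^(t)/117649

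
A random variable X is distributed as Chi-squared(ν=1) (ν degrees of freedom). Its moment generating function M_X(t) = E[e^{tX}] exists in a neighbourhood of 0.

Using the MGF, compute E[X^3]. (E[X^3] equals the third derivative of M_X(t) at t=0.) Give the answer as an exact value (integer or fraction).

M_X(t) = 1/√(1 - 2*t)
M′(t) = -1/(2*t*√(1 - 2*t) - √(1 - 2*t))
M′′(t) = 3/(4*t^2*√(1 - 2*t) - 4*t*√(1 - 2*t) + √(1 - 2*t))
M′′′(t) = -15/(8*t^3*√(1 - 2*t) - 12*t^2*√(1 - 2*t) + 6*t*√(1 - 2*t) - √(1 - 2*t))

E[X^3] = M′′′(0) = 15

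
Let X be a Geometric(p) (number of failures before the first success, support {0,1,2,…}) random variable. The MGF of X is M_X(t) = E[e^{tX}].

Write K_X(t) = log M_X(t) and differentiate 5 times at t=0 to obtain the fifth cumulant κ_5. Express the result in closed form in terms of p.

κ_5 = K′′′′′(0) = (p^4 - 15*p^3 + 50*p^2 - 60*p + 24)/p^5

M_X(t) = p/(-(1 - p)*e^(t) + 1)
K_X(t) = log M_X(t) = log(p) - log(-(1 - p)*e^(t) + 1)
K′(t) = (-p*e^(t) + e^(t))/(p*e^(t) - e^(t) + 1)
K′′(t) = (-p*e^(t) + e^(t))/(p^2*e^(2*t) - 2*p*e^(2*t) + 2*p*e^(t) + e^(2*t) - 2*e^(t) + 1)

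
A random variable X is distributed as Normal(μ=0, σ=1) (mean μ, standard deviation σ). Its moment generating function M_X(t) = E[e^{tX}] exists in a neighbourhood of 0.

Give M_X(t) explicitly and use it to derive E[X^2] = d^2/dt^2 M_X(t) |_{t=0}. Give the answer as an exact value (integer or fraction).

E[X^2] = M^(2)(0) = 1

M_X(t) = e^(t^2/2)
M^(2)(t) = t^2*e^(t^2/2) + e^(t^2/2)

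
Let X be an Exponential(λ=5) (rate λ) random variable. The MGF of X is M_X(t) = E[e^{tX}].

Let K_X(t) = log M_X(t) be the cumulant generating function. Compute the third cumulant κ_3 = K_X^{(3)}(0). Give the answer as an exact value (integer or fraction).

M_X(t) = 5/(5 - t)
K_X(t) = log M_X(t) = -log(5 - t) + log(5)
dK/dt = -1/(t - 5)
d^2K/dt^2 = 1/(t^2 - 10*t + 25)
d^3K/dt^3 = -2/(t^3 - 15*t^2 + 75*t - 125)

κ_3 = d^3K/dt^3 |_{t=0} = 2/125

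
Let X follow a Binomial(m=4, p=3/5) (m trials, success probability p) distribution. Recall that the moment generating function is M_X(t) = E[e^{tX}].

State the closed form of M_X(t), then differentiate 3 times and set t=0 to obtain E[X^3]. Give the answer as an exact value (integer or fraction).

M_X(t) = (3*e^(t)/5 + 2/5)^4
D^3[M](t) = 5184*e^(4*t)/625 + 5832*e^(3*t)/625 + 1728*e^(2*t)/625 + 96*e^(t)/625

E[X^3] = D^3[M](0) = 2568/125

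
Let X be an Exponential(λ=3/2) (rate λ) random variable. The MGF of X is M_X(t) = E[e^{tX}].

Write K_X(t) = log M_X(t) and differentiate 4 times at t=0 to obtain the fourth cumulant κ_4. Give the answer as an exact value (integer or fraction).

κ_4 = K^(4)(0) = 32/27

M_X(t) = 3/(2*(3/2 - t))
K_X(t) = log M_X(t) = -log(3/2 - t) - log(2) + log(3)
K^(4)(t) = 96/(16*t^4 - 96*t^3 + 216*t^2 - 216*t + 81)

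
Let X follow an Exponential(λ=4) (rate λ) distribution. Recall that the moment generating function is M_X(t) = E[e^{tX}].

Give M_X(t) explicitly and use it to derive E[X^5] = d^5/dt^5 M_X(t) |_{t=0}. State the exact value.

M_X(t) = 4/(4 - t)
M^(5)(t) = 480/(t^6 - 24*t^5 + 240*t^4 - 1280*t^3 + 3840*t^2 - 6144*t + 4096)

E[X^5] = M^(5)(0) = 15/128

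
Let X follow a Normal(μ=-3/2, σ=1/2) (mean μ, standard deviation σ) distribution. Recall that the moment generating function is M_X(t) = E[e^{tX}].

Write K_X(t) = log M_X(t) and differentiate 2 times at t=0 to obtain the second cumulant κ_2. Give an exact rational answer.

κ_2 = D^2[K](0) = 1/4

M_X(t) = e^(t^2/8 - 3*t/2)
K_X(t) = log M_X(t) = t^2/8 - 3*t/2
D^2[K](t) = 1/4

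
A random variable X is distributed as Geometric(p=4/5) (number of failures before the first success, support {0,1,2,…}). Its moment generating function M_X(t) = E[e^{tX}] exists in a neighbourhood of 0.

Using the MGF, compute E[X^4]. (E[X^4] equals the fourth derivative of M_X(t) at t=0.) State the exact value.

E[X^4] = d^4M/dt^4 |_{t=0} = 57/32

M_X(t) = 4/(5*(1 - e^(t)/5))
dM/dt = 4*e^(t)/(e^(2*t) - 10*e^(t) + 25)
d^2M/dt^2 = (-4*e^(2*t) - 20*e^(t))/(e^(3*t) - 15*e^(2*t) + 75*e^(t) - 125)
d^3M/dt^3 = (4*e^(3*t) + 80*e^(2*t) + 100*e^(t))/(e^(4*t) - 20*e^(3*t) + 150*e^(2*t) - 500*e^(t) + 625)
d^4M/dt^4 = (-4*e^(4*t) - 220*e^(3*t) - 1100*e^(2*t) - 500*e^(t))/(e^(5*t) - 25*e^(4*t) + 250*e^(3*t) - 1250*e^(2*t) + 3125*e^(t) - 3125)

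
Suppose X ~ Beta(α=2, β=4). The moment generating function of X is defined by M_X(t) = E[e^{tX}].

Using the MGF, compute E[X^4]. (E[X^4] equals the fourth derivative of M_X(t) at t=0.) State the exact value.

E[X^4] = d^4M/dt^4 |_{t=0} = 5/126

M_X(t) = ₁F₁(2; 6; t)
dM/dt = ₁F₁(3; 7; t)/3
d^2M/dt^2 = ₁F₁(4; 8; t)/7
d^3M/dt^3 = ₁F₁(5; 9; t)/14
d^4M/dt^4 = 5*₁F₁(6; 10; t)/126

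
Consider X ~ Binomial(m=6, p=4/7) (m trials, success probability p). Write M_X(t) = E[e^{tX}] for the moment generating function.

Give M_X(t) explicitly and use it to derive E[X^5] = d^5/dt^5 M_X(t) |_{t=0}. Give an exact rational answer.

E[X^5] = M^(5)(0) = 19123704/16807

M_X(t) = (4*e^(t)/7 + 3/7)^6
M^(5)(t) = 31850496*e^(6*t)/117649 + 57600000*e^(5*t)/117649 + 35389440*e^(4*t)/117649 + 8398080*e^(3*t)/117649 + 622080*e^(2*t)/117649 + 5832*e^(t)/117649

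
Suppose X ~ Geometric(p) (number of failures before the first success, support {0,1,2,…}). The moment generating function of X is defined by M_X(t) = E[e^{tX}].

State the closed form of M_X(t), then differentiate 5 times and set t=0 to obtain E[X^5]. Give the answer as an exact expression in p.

E[X^5] = d^5M/dt^5 |_{t=0} = -1 + 31/p - 180/p^2 + 390/p^3 - 360/p^4 + 120/p^5

M_X(t) = p/(-(1 - p)*e^(t) + 1)
dM/dt = (-p^2*e^(t) + p*e^(t))/(p^2*e^(2*t) - 2*p*e^(2*t) + 2*p*e^(t) + e^(2*t) - 2*e^(t) + 1)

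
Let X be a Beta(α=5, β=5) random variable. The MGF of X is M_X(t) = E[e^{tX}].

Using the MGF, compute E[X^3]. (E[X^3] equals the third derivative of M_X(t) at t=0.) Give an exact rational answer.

E[X^3] = M^(3)(0) = 7/44

M_X(t) = ₁F₁(5; 10; t)
M^(3)(t) = 7*₁F₁(8; 13; t)/44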